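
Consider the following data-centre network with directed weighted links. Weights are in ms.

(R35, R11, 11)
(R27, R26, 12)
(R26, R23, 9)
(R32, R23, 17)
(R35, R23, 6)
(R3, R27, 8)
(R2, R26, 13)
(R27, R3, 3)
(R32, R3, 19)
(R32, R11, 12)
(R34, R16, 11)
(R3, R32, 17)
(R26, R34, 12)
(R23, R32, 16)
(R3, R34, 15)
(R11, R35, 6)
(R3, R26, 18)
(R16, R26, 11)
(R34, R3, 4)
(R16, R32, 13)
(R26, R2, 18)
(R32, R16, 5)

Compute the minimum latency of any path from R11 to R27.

55 ms

Candidate routes:
R11 - R35 - R23 - R32 - R16 - R26 - R34 - R3 - R27: 6+6+16+5+11+12+4+8 = 68
R11 - R35 - R23 - R32 - R3 - R27: 6+6+16+19+8 = 55
The minimum is 55 ms via R11 - R35 - R23 - R32 - R3 - R27.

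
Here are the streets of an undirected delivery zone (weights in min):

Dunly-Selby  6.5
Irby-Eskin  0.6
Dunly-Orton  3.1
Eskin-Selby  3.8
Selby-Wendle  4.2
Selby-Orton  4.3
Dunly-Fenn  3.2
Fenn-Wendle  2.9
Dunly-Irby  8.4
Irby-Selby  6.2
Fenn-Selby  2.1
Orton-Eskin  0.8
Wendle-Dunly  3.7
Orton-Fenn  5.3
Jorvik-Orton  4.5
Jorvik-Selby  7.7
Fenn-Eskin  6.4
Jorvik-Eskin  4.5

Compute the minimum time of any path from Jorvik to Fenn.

9.8 min

Settle nodes by increasing distance from Jorvik:
Jorvik: 0
Orton: 4.5  (via Jorvik)
Eskin: 4.5  (via Jorvik)
Irby: 5.1  (via Eskin)
Dunly: 7.6  (via Orton)
Selby: 7.7  (via Jorvik)
Fenn: 9.8  (via Orton)
Shortest route: Jorvik–Orton–Fenn = 9.8 min.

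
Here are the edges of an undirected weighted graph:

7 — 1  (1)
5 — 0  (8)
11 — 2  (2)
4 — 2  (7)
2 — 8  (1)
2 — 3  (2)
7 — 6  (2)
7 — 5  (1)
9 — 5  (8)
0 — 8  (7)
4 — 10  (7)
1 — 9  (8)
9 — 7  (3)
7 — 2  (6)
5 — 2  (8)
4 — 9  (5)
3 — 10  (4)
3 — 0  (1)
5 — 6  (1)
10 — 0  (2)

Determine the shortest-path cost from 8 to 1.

8

Candidate routes:
8–2–5–7–1: 1+8+1+1 = 11
8–2–7–1: 1+6+1 = 8
Cheapest is 8–2–7–1 at 8.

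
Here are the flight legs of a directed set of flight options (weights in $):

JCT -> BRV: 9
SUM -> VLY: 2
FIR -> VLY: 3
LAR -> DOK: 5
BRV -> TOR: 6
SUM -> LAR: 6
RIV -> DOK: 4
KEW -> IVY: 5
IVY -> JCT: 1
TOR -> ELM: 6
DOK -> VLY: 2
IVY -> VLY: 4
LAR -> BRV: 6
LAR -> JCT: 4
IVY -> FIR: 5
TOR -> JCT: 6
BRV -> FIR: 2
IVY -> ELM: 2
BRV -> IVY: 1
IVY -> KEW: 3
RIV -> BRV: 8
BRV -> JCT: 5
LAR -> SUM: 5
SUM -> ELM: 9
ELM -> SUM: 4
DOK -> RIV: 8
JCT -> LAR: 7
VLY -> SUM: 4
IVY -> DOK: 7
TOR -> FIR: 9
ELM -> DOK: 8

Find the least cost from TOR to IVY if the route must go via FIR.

$29

Shortest TOR→FIR: TOR–FIR = 9
Best FIR to IVY: FIR–VLY–SUM–LAR–BRV–IVY costing 20
Total via FIR: 9 + 20 = $29.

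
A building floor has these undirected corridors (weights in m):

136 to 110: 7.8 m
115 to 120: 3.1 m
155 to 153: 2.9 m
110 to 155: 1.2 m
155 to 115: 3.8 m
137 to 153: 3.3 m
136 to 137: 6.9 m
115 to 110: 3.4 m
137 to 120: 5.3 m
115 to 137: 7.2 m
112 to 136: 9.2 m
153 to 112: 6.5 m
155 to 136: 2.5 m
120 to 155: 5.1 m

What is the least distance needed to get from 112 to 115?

Compare a few routes:
112–153–155–115: 6.5+2.9+3.8 = 13.2
112–153–155–110–115: 6.5+2.9+1.2+3.4 = 14
Cheapest is 112–153–155–115 at 13.2 m.

13.2 m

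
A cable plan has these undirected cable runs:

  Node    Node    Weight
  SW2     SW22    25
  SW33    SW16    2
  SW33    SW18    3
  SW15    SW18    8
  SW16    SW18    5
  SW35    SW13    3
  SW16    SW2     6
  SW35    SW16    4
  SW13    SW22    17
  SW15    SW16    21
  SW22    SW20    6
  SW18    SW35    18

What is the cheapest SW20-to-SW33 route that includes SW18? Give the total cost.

38

Shortest SW20→SW18: SW20 → SW22 → SW13 → SW35 → SW16 → SW18 = 35
Best SW18 to SW33: SW18 → SW33 costing 3
Total via SW18: 35 + 3 = 38.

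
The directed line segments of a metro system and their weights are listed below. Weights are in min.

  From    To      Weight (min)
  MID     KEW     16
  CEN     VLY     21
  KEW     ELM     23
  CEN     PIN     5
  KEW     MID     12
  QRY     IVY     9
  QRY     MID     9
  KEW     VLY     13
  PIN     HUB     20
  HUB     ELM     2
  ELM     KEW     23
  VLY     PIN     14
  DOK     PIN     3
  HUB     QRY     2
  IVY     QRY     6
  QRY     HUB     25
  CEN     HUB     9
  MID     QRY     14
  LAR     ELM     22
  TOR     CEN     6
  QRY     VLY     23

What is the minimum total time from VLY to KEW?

Enumerating some paths:
VLY - PIN - HUB - QRY - MID - KEW: 14+20+2+9+16 = 61
VLY - PIN - HUB - ELM - KEW: 14+20+2+23 = 59
Cheapest is VLY - PIN - HUB - ELM - KEW at 59 min.

59 min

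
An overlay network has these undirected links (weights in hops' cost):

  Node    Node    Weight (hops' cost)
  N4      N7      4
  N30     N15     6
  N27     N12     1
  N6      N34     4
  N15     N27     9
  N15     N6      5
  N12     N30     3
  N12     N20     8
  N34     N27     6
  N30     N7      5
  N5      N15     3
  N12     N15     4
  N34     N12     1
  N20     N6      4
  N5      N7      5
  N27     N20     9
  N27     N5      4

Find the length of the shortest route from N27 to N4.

13 hops' cost

Candidate routes:
N27 → N12 → N30 → N7 → N4: 1+3+5+4 = 13
N27 → N12 → N15 → N5 → N7 → N4: 1+4+3+5+4 = 17
Cheapest is N27 → N12 → N30 → N7 → N4 at 13 hops' cost.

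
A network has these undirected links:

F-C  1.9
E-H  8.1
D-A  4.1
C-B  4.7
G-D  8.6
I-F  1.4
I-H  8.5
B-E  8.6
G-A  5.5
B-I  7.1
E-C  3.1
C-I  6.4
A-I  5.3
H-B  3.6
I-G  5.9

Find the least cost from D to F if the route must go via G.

Shortest D→G: D–G = 8.6
Best G to F: G–I–F costing 7.3
Total via G: 8.6 + 7.3 = 15.9.

15.9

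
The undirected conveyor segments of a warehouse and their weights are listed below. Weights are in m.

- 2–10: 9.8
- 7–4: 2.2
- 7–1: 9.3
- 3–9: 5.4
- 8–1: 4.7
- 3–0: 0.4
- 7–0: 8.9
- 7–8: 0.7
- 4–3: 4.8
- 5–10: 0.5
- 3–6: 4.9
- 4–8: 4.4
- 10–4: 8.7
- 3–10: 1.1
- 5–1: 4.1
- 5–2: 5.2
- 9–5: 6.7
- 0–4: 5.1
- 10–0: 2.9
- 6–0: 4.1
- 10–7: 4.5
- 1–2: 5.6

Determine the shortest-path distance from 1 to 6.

10.2 m

Compare a few routes:
1–5–10–0–6: 4.1+0.5+2.9+4.1 = 11.6
1–5–10–3–6: 4.1+0.5+1.1+4.9 = 10.6
1–5–10–3–0–6: 4.1+0.5+1.1+0.4+4.1 = 10.2
The minimum is 10.2 m via 1–5–10–3–0–6.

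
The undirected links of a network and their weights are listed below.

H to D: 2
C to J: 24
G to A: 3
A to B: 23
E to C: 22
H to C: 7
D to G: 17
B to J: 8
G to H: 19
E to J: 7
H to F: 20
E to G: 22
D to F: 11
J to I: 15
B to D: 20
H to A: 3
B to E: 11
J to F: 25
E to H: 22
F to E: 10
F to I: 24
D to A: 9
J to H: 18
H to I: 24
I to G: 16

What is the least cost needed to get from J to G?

24

Candidate routes:
J → H → A → G: 18+3+3 = 24
J → H → D → A → G: 18+2+9+3 = 32
J → E → G: 7+22 = 29
J → I → G: 15+16 = 31
The minimum is 24 via J → H → A → G.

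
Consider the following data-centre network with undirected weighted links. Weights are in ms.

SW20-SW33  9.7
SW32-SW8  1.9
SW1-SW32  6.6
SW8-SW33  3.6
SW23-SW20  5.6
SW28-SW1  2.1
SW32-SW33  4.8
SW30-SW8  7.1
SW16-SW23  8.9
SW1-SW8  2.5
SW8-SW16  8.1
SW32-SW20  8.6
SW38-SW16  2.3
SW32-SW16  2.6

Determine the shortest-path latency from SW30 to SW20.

Settle nodes by increasing distance from SW30:
SW30: 0
SW8: 7.1  (via SW30)
SW32: 9  (via SW8)
SW1: 9.6  (via SW8)
SW33: 10.7  (via SW8)
SW16: 11.6  (via SW32)
SW28: 11.7  (via SW1)
SW38: 13.9  (via SW16)
SW20: 17.6  (via SW32)
Shortest route: SW30 → SW8 → SW32 → SW20 = 17.6 ms.

17.6 ms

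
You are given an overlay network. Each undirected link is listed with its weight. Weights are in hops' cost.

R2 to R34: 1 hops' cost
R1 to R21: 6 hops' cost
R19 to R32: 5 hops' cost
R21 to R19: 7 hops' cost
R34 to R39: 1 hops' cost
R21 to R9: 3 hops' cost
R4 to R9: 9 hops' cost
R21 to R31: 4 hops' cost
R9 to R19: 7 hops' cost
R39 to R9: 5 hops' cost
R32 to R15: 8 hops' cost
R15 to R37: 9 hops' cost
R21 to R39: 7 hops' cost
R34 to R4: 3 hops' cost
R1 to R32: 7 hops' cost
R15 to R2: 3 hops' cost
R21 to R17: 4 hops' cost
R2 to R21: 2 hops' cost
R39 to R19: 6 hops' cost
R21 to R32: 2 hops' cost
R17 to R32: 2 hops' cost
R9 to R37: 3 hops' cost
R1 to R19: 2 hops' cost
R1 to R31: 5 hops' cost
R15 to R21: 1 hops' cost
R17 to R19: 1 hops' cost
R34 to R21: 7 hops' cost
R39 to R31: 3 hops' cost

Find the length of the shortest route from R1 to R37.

Settle nodes by increasing distance from R1:
R1: 0
R19: 2  (via R1)
R17: 3  (via R19)
R31: 5  (via R1)
R32: 5  (via R17)
R21: 6  (via R1)
R15: 7  (via R21)
R2: 8  (via R21)
R39: 8  (via R19)
R9: 9  (via R19)
R34: 9  (via R2)
R37: 12  (via R9)
Shortest route: R1 → R19 → R9 → R37 = 12 hops' cost.

12 hops' cost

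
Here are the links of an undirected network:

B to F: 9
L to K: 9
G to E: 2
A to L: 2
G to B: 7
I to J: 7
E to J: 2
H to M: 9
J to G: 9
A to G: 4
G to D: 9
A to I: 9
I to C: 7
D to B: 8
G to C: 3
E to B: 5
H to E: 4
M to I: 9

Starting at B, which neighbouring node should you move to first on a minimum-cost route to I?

Candidate routes:
B - G - C - I: 7+3+7 = 17
B - E - G - C - I: 5+2+3+7 = 17
B - E - J - I: 5+2+7 = 14
B - G - E - J - I: 7+2+2+7 = 18
The minimum is 14 via B - E - J - I.
So from B the first move is to E.

E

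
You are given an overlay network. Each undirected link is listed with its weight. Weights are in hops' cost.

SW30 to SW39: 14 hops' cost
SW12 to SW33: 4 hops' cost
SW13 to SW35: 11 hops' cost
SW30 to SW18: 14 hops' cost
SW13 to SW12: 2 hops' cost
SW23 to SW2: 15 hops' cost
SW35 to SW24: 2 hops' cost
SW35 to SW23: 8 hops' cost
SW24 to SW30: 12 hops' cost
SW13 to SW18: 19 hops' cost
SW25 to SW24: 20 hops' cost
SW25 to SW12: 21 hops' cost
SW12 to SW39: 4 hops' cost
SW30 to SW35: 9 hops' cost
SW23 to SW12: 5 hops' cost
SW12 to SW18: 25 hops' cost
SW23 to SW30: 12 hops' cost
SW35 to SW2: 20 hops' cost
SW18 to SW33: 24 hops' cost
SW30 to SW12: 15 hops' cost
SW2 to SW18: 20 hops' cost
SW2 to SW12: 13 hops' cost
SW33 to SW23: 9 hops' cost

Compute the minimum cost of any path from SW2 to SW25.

34 hops' cost

Settle nodes by increasing distance from SW2:
SW2: 0
SW12: 13  (via SW2)
SW23: 15  (via SW2)
SW13: 15  (via SW12)
SW33: 17  (via SW12)
SW39: 17  (via SW12)
SW35: 20  (via SW2)
SW18: 20  (via SW2)
SW24: 22  (via SW35)
SW30: 27  (via SW23)
SW25: 34  (via SW12)
Shortest route: SW2 → SW12 → SW25 = 34 hops' cost.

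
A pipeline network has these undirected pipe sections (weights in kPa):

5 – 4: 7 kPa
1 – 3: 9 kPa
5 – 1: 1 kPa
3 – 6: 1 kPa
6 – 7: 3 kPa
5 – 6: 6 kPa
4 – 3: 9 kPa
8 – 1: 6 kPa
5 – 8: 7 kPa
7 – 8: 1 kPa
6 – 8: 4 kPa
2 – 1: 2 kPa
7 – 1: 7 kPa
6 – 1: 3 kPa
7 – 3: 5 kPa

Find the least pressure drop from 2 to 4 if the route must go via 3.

Shortest 2→3: 2 → 1 → 6 → 3 = 6
Shortest 3→4: 3 → 4 = 9
Total via 3: 6 + 9 = 15 kPa.

15 kPa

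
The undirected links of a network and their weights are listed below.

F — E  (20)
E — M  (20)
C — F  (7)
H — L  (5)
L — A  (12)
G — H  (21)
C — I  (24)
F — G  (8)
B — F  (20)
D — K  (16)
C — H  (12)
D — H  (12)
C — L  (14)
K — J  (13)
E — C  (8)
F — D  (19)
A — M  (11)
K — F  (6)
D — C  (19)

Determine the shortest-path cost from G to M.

43

Candidate routes:
G → F → E → M: 8+20+20 = 48
G → F → C → E → M: 8+7+8+20 = 43
The minimum is 43 via G → F → C → E → M.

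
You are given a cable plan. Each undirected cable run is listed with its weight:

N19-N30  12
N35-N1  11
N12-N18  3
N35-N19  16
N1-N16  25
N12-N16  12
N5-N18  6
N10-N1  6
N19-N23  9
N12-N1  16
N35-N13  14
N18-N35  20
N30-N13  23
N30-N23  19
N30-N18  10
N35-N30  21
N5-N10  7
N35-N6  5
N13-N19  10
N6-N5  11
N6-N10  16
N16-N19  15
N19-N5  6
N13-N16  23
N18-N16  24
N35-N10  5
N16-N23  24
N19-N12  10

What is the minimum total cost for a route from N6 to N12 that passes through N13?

Shortest N6→N13: N6 → N35 → N13 = 19
Shortest N13→N12: N13 → N19 → N12 = 20
Total via N13: 19 + 20 = 39.

39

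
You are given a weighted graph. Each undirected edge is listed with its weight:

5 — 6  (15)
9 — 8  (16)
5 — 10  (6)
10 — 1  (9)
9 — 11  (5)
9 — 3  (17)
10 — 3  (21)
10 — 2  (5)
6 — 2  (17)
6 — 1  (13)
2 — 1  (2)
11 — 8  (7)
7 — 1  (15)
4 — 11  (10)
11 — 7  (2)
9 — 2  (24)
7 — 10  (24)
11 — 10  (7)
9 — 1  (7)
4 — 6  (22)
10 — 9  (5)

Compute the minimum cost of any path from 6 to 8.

Candidate routes:
6 → 1 → 9 → 11 → 8: 13+7+5+7 = 32
6 → 1 → 2 → 10 → 11 → 8: 13+2+5+7+7 = 34
The minimum is 32 via 6 → 1 → 9 → 11 → 8.

32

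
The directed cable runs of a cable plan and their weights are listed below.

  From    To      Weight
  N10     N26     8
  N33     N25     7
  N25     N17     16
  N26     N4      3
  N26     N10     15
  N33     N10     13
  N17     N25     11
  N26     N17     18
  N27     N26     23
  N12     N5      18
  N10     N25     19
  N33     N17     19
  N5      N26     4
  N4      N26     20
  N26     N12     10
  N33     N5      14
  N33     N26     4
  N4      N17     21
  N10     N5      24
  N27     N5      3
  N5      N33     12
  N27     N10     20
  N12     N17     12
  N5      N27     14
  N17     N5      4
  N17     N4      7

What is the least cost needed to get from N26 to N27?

36

Enumerating some paths:
N26 → N12 → N17 → N5 → N27: 10+12+4+14 = 40
N26 → N12 → N5 → N27: 10+18+14 = 42
N26 → N17 → N5 → N27: 18+4+14 = 36
Cheapest is N26 → N17 → N5 → N27 at 36.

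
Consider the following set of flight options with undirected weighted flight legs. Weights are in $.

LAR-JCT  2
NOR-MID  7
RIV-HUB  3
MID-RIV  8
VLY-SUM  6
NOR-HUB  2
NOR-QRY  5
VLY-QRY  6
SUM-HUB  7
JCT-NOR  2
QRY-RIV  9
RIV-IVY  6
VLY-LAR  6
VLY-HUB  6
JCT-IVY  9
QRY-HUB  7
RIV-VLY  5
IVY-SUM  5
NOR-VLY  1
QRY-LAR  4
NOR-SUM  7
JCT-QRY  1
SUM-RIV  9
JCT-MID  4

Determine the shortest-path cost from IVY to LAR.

$11

Shortest distances from IVY:
IVY: 0
SUM: 5  (via IVY)
RIV: 6  (via IVY)
HUB: 9  (via RIV)
JCT: 9  (via IVY)
QRY: 10  (via JCT)
LAR: 11  (via JCT)
Shortest route: IVY–JCT–LAR = $11.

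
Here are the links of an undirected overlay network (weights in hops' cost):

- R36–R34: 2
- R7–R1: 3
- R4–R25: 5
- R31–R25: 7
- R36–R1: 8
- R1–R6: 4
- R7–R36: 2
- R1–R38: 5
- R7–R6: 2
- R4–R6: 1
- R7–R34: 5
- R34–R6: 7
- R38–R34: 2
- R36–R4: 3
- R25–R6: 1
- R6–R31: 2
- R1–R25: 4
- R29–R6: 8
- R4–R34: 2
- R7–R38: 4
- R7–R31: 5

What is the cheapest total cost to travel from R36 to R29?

Compare a few routes:
R36 - R7 - R6 - R29: 2+2+8 = 12
R36 - R34 - R4 - R6 - R29: 2+2+1+8 = 13
The minimum is 12 hops' cost via R36 - R7 - R6 - R29.

12 hops' cost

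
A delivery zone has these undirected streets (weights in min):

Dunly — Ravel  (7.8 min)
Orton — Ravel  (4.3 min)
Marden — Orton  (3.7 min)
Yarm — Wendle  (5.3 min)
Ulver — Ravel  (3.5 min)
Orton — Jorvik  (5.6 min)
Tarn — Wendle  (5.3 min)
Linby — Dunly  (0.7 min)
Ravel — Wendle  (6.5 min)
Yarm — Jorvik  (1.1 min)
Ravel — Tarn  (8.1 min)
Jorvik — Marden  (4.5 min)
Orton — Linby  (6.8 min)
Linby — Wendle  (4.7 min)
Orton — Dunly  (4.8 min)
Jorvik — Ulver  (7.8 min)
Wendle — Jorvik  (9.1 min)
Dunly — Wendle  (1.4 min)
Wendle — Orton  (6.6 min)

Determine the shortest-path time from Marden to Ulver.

11.5 min

Settle nodes by increasing distance from Marden:
Marden: 0
Orton: 3.7  (via Marden)
Jorvik: 4.5  (via Marden)
Yarm: 5.6  (via Jorvik)
Ravel: 8  (via Orton)
Dunly: 8.5  (via Orton)
Linby: 9.2  (via Dunly)
Wendle: 9.9  (via Dunly)
Ulver: 11.5  (via Ravel)
Shortest route: Marden → Orton → Ravel → Ulver = 11.5 min.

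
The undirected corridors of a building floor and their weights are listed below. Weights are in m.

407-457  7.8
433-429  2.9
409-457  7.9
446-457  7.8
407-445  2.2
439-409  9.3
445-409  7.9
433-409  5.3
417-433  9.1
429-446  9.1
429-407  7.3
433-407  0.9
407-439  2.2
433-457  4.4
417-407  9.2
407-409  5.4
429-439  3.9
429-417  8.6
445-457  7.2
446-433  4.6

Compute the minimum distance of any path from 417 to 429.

Enumerating some paths:
417 - 429: 8.6 = 8.6
417 - 433 - 429: 9.1+2.9 = 12
The minimum is 8.6 m via 417 - 429.

8.6 m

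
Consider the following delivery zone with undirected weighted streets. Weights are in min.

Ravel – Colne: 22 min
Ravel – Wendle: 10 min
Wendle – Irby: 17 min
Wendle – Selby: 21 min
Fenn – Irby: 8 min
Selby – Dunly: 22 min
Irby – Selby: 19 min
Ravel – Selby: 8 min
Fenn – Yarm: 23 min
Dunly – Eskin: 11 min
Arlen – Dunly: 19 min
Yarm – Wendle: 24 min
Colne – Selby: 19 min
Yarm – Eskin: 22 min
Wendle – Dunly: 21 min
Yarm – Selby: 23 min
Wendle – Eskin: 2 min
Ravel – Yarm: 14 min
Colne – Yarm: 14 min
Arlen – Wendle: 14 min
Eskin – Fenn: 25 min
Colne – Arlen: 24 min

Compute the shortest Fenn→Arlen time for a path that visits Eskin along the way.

Shortest Fenn→Eskin: Fenn–Eskin = 25
Best Eskin to Arlen: Eskin–Wendle–Arlen costing 16
Total via Eskin: 25 + 16 = 41 min.

41 min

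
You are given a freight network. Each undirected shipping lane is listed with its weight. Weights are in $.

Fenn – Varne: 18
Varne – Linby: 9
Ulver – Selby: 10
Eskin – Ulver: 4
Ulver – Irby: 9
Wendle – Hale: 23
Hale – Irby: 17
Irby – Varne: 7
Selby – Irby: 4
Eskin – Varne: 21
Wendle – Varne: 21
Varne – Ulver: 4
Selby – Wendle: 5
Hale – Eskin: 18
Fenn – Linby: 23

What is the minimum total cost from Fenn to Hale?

$42

Settle nodes by increasing distance from Fenn:
Fenn: 0
Varne: 18  (via Fenn)
Ulver: 22  (via Varne)
Linby: 23  (via Fenn)
Irby: 25  (via Varne)
Eskin: 26  (via Ulver)
Selby: 29  (via Irby)
Wendle: 34  (via Selby)
Hale: 42  (via Irby)
Shortest route: Fenn → Varne → Irby → Hale = $42.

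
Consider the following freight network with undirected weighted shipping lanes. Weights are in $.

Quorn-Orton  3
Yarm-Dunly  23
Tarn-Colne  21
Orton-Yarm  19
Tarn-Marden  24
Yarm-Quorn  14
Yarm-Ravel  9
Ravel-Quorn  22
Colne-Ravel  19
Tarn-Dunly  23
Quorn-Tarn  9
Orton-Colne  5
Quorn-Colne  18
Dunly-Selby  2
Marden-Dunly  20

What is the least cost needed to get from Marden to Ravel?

$52

Running Dijkstra from Marden:
Marden: 0
Dunly: 20  (via Marden)
Selby: 22  (via Dunly)
Tarn: 24  (via Marden)
Quorn: 33  (via Tarn)
Orton: 36  (via Quorn)
Colne: 41  (via Orton)
Yarm: 43  (via Dunly)
Ravel: 52  (via Yarm)
Shortest route: Marden–Dunly–Yarm–Ravel = $52.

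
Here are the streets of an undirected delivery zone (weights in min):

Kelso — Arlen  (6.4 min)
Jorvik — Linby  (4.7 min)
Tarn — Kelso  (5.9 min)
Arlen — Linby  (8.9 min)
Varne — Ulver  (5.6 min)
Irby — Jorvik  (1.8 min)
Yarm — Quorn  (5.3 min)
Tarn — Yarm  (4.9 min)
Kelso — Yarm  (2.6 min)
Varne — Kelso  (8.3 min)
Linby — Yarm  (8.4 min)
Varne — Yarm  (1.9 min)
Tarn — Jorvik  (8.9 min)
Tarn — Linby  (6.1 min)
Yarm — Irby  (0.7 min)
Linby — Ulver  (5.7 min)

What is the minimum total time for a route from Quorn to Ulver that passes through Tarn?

22 min

Shortest Quorn→Tarn: Quorn → Yarm → Tarn = 10.2
Best Tarn to Ulver: Tarn → Linby → Ulver costing 11.8
Total via Tarn: 10.2 + 11.8 = 22 min.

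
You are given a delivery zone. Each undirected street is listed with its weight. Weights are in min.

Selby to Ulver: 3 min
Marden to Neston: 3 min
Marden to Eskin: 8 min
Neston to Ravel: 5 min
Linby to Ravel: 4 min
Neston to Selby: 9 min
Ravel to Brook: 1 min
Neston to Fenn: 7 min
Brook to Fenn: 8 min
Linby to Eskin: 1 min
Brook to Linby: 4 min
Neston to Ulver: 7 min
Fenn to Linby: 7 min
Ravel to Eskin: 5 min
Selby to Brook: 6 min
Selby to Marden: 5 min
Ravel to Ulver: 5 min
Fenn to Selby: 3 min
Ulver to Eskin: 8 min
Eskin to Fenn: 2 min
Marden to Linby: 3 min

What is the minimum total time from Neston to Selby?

Candidate routes:
Neston → Marden → Selby: 3+5 = 8
Neston → Selby: 9 = 9
Neston → Fenn → Selby: 7+3 = 10
Cheapest is Neston → Marden → Selby at 8 min.

8 min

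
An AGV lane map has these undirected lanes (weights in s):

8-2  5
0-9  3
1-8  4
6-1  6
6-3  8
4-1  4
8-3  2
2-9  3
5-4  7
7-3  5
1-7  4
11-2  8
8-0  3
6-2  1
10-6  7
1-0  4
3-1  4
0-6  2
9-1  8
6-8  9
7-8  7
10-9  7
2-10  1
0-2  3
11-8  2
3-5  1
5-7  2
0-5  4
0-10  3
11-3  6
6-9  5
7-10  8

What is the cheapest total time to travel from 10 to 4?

11 s

Enumerating some paths:
10–2–0–1–4: 1+3+4+4 = 12
10–2–6–1–4: 1+1+6+4 = 12
10–2–6–0–1–4: 1+1+2+4+4 = 12
10–0–1–4: 3+4+4 = 11
Cheapest is 10–0–1–4 at 11 s.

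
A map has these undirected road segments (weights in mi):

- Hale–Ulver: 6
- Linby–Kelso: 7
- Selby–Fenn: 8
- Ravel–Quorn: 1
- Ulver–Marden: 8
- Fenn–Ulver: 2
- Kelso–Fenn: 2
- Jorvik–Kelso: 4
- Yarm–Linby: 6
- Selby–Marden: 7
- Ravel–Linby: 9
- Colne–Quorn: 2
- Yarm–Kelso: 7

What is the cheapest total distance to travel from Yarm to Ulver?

Compare a few routes:
Yarm–Kelso–Fenn–Ulver: 7+2+2 = 11
Yarm–Linby–Kelso–Fenn–Ulver: 6+7+2+2 = 17
The minimum is 11 mi via Yarm–Kelso–Fenn–Ulver.

11 mi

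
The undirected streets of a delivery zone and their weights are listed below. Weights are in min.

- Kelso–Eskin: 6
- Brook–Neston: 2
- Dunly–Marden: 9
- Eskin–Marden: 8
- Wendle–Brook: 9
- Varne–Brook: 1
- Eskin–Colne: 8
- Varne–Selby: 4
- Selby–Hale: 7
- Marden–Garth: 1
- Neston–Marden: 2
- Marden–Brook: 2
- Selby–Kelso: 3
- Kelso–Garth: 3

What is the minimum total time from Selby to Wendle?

Shortest distances from Selby:
Selby: 0
Kelso: 3  (via Selby)
Varne: 4  (via Selby)
Brook: 5  (via Varne)
Garth: 6  (via Kelso)
Marden: 7  (via Brook)
Hale: 7  (via Selby)
Neston: 7  (via Brook)
Eskin: 9  (via Kelso)
Wendle: 14  (via Brook)
Shortest route: Selby–Varne–Brook–Wendle = 14 min.

14 min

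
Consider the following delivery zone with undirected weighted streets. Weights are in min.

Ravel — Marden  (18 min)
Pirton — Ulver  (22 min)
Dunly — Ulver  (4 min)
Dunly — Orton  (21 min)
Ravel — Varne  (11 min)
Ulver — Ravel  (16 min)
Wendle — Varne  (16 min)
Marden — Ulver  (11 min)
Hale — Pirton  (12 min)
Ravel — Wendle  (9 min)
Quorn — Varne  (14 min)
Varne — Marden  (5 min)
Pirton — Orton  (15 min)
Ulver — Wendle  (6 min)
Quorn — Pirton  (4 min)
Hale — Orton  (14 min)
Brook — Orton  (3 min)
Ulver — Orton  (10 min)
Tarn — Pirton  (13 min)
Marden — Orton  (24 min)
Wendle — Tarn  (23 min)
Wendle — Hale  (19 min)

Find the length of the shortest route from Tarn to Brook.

Compare a few routes:
Tarn - Pirton - Hale - Orton - Brook: 13+12+14+3 = 42
Tarn - Pirton - Ulver - Orton - Brook: 13+22+10+3 = 48
Tarn - Wendle - Ulver - Orton - Brook: 23+6+10+3 = 42
Tarn - Pirton - Orton - Brook: 13+15+3 = 31
The minimum is 31 min via Tarn - Pirton - Orton - Brook.

31 min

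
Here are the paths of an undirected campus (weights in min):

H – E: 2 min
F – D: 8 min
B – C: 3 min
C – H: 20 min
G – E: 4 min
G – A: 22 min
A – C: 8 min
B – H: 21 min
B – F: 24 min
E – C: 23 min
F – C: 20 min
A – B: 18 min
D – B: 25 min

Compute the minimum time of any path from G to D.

52 min

Settle nodes by increasing distance from G:
G: 0
E: 4  (via G)
H: 6  (via E)
A: 22  (via G)
C: 26  (via H)
B: 27  (via H)
F: 46  (via C)
D: 52  (via B)
Shortest route: G → E → H → B → D = 52 min.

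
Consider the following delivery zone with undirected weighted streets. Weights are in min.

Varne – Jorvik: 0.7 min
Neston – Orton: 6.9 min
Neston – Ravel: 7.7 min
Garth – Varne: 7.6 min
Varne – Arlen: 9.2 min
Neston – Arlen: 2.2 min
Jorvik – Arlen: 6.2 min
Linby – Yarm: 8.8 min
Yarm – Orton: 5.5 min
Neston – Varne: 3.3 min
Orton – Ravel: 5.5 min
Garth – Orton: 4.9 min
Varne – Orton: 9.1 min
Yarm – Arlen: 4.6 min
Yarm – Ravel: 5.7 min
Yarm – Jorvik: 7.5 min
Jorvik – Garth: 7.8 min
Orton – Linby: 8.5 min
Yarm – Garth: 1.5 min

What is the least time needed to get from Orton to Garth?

Running Dijkstra from Orton:
Orton: 0
Garth: 4.9  (via Orton)
Shortest route: Orton–Garth = 4.9 min.

4.9 min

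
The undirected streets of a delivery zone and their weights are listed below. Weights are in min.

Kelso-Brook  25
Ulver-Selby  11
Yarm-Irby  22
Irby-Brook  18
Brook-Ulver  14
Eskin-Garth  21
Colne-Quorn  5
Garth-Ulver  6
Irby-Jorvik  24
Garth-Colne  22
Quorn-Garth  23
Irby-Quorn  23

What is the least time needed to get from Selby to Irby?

43 min

Enumerating some paths:
Selby–Ulver–Brook–Irby: 11+14+18 = 43
Selby–Ulver–Garth–Quorn–Irby: 11+6+23+23 = 63
The minimum is 43 min via Selby–Ulver–Brook–Irby.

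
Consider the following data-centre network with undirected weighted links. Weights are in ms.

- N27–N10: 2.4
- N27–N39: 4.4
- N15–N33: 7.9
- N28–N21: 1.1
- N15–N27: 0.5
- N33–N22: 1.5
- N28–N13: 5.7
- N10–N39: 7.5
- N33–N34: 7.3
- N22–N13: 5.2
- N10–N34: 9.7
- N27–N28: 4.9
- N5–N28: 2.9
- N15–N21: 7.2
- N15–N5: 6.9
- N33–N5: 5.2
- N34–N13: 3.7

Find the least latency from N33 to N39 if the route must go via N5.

Shortest N33→N5: N33–N5 = 5.2
Shortest N5→N39: N5–N15–N27–N39 = 11.8
Total via N5: 5.2 + 11.8 = 17 ms.

17 ms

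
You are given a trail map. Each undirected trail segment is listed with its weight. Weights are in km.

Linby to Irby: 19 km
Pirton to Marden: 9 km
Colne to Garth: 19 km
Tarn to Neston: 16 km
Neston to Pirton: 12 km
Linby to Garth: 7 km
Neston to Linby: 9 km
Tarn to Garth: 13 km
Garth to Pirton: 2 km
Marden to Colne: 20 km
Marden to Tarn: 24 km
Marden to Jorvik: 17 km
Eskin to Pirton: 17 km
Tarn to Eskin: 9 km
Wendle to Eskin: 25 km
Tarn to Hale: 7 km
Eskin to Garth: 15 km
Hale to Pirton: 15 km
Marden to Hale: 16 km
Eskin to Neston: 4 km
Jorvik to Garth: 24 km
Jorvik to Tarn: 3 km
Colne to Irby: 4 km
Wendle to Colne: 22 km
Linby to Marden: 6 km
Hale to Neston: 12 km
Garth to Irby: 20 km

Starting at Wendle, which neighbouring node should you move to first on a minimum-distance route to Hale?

Eskin

Candidate routes:
Wendle–Eskin–Neston–Hale: 25+4+12 = 41
Wendle–Eskin–Neston–Tarn–Hale: 25+4+16+7 = 52
The minimum is 41 km via Wendle–Eskin–Neston–Hale.
So from Wendle the first move is to Eskin.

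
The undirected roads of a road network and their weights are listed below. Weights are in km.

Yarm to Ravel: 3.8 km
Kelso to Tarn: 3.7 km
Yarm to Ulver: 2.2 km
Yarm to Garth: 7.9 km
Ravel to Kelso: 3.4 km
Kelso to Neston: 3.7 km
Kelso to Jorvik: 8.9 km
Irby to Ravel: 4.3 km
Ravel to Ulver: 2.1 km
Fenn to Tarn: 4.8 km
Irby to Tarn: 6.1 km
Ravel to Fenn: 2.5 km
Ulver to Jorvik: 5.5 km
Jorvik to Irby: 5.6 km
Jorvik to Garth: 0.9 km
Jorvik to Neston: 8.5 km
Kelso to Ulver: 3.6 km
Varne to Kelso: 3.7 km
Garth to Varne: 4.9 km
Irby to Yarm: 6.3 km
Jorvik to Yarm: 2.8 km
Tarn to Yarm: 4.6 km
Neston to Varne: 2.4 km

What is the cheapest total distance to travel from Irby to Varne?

11.4 km

Candidate routes:
Irby → Ravel → Kelso → Neston → Varne: 4.3+3.4+3.7+2.4 = 13.8
Irby → Jorvik → Garth → Varne: 5.6+0.9+4.9 = 11.4
Irby → Ravel → Ulver → Kelso → Varne: 4.3+2.1+3.6+3.7 = 13.7
Irby → Tarn → Kelso → Varne: 6.1+3.7+3.7 = 13.5
Cheapest is Irby → Jorvik → Garth → Varne at 11.4 km.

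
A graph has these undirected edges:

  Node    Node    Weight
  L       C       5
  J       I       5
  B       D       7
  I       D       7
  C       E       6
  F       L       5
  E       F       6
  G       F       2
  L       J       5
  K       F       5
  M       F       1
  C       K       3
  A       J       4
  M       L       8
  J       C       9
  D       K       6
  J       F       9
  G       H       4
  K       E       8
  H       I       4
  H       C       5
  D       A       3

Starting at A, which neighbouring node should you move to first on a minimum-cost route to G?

Compare a few routes:
A → J → L → F → G: 4+5+5+2 = 16
A → J → F → G: 4+9+2 = 15
A → J → I → H → G: 4+5+4+4 = 17
A → D → K → F → G: 3+6+5+2 = 16
Cheapest is A → J → F → G at 15.
So from A the first move is to J.

J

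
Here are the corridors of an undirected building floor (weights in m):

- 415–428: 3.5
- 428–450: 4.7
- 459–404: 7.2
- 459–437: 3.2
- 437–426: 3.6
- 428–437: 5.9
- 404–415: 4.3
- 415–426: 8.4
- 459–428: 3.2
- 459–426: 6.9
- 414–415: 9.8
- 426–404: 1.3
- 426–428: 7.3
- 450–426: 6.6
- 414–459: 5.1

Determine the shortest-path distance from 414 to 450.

13 m

Candidate routes:
414 - 459 - 428 - 450: 5.1+3.2+4.7 = 13
414 - 415 - 428 - 450: 9.8+3.5+4.7 = 18
Cheapest is 414 - 459 - 428 - 450 at 13 m.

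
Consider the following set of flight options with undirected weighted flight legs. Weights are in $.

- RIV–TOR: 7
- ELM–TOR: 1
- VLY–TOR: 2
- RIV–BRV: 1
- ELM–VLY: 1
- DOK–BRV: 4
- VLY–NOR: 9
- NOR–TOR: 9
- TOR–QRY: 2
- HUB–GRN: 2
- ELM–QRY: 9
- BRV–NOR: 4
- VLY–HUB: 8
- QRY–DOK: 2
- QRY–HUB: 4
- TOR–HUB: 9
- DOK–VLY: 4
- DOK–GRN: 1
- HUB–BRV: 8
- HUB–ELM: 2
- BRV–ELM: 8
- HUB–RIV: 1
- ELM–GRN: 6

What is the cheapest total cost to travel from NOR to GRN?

$8

Candidate routes:
NOR–BRV–RIV–HUB–QRY–DOK–GRN: 4+1+1+4+2+1 = 13
NOR–BRV–RIV–HUB–GRN: 4+1+1+2 = 8
NOR–BRV–DOK–GRN: 4+4+1 = 9
The minimum is $8 via NOR–BRV–RIV–HUB–GRN.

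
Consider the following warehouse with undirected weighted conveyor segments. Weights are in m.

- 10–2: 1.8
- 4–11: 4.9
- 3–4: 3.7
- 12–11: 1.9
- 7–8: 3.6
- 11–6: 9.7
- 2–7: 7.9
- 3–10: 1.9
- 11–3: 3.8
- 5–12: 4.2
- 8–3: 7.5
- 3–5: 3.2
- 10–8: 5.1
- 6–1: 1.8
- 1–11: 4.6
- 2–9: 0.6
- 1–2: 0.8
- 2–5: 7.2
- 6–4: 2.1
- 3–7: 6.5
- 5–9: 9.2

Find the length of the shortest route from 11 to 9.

6 m

Settle nodes by increasing distance from 11:
11: 0
12: 1.9  (via 11)
3: 3.8  (via 11)
1: 4.6  (via 11)
4: 4.9  (via 11)
2: 5.4  (via 1)
10: 5.7  (via 3)
9: 6  (via 2)
Shortest route: 11 → 1 → 2 → 9 = 6 m.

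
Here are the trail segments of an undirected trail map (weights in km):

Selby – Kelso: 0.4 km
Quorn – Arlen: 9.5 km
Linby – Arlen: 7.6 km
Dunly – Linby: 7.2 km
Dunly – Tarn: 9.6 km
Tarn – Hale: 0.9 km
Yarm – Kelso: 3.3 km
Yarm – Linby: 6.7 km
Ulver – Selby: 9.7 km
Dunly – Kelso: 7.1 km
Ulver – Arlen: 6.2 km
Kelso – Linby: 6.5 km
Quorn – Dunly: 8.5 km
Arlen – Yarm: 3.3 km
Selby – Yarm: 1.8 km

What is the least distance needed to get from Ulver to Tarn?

Compare a few routes:
Ulver–Arlen–Yarm–Selby–Kelso–Dunly–Tarn: 6.2+3.3+1.8+0.4+7.1+9.6 = 28.4
Ulver–Arlen–Yarm–Kelso–Dunly–Tarn: 6.2+3.3+3.3+7.1+9.6 = 29.5
Ulver–Selby–Kelso–Dunly–Tarn: 9.7+0.4+7.1+9.6 = 26.8
The minimum is 26.8 km via Ulver–Selby–Kelso–Dunly–Tarn.

26.8 km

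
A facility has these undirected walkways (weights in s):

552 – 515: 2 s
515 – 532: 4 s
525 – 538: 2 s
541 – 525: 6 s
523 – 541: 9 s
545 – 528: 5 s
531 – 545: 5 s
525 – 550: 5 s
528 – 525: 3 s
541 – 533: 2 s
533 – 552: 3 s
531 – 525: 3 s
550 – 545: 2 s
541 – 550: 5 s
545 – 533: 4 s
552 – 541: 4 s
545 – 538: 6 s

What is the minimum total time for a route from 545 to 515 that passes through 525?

19 s

Best 545 to 525: 545 → 550 → 525 costing 7
Shortest 525→515: 525 → 541 → 552 → 515 = 12
Total via 525: 7 + 12 = 19 s.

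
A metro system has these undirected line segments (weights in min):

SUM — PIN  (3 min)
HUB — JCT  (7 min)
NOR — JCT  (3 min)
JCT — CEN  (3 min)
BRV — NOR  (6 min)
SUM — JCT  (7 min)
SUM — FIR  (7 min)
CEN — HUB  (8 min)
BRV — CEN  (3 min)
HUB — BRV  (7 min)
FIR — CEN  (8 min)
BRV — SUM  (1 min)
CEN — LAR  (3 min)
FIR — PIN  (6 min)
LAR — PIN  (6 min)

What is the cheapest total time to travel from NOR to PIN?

10 min

Enumerating some paths:
NOR - JCT - SUM - PIN: 3+7+3 = 13
NOR - BRV - SUM - PIN: 6+1+3 = 10
NOR - JCT - CEN - BRV - SUM - PIN: 3+3+3+1+3 = 13
Cheapest is NOR - BRV - SUM - PIN at 10 min.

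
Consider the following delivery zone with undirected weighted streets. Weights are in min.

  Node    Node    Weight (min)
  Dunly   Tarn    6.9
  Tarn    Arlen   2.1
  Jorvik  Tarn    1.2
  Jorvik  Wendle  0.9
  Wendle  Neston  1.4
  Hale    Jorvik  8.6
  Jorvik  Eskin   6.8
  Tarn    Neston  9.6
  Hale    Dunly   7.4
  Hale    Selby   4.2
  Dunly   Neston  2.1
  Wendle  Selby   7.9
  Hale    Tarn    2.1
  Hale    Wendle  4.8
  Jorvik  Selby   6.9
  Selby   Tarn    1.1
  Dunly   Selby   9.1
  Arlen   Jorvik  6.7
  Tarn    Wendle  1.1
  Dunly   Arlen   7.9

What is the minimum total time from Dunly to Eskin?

11.2 min

Compare a few routes:
Dunly–Tarn–Jorvik–Eskin: 6.9+1.2+6.8 = 14.9
Dunly–Neston–Wendle–Tarn–Jorvik–Eskin: 2.1+1.4+1.1+1.2+6.8 = 12.6
Dunly–Tarn–Wendle–Jorvik–Eskin: 6.9+1.1+0.9+6.8 = 15.7
Dunly–Neston–Wendle–Jorvik–Eskin: 2.1+1.4+0.9+6.8 = 11.2
Cheapest is Dunly–Neston–Wendle–Jorvik–Eskin at 11.2 min.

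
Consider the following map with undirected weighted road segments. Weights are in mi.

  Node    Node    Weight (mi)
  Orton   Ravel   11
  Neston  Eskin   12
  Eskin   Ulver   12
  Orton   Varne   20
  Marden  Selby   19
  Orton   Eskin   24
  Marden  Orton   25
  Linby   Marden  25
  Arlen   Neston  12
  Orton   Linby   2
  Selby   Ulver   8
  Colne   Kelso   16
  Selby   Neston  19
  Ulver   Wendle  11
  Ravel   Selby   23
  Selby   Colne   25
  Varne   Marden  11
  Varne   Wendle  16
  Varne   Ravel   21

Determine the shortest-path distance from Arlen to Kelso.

72 mi

Settle nodes by increasing distance from Arlen:
Arlen: 0
Neston: 12  (via Arlen)
Eskin: 24  (via Neston)
Selby: 31  (via Neston)
Ulver: 36  (via Eskin)
Wendle: 47  (via Ulver)
Orton: 48  (via Eskin)
Linby: 50  (via Orton)
Marden: 50  (via Selby)
Ravel: 54  (via Selby)
Colne: 56  (via Selby)
Varne: 61  (via Marden)
Kelso: 72  (via Colne)
Shortest route: Arlen–Neston–Selby–Colne–Kelso = 72 mi.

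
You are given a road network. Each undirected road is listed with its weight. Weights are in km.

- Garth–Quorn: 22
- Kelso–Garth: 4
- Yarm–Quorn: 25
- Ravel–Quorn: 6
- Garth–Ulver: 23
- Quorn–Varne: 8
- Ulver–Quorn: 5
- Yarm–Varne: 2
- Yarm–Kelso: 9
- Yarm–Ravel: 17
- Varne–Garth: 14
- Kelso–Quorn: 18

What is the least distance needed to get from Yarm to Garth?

13 km

Settle nodes by increasing distance from Yarm:
Yarm: 0
Varne: 2  (via Yarm)
Kelso: 9  (via Yarm)
Quorn: 10  (via Varne)
Garth: 13  (via Kelso)
Shortest route: Yarm → Kelso → Garth = 13 km.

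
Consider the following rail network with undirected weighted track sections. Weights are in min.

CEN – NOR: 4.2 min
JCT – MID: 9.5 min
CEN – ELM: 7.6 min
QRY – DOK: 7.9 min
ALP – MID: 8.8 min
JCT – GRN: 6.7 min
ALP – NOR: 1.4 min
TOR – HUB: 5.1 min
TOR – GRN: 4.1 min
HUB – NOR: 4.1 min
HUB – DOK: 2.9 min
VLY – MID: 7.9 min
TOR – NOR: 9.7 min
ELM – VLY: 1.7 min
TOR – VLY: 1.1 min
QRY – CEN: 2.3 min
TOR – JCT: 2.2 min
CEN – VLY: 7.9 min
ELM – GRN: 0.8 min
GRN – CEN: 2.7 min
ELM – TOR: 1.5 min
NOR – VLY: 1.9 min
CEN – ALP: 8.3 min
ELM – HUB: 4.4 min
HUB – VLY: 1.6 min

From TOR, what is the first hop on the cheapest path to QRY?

Candidate routes:
TOR - VLY - ELM - GRN - CEN - QRY: 1.1+1.7+0.8+2.7+2.3 = 8.6
TOR - ELM - GRN - CEN - QRY: 1.5+0.8+2.7+2.3 = 7.3
The minimum is 7.3 min via TOR - ELM - GRN - CEN - QRY.
So from TOR the first move is to ELM.

ELM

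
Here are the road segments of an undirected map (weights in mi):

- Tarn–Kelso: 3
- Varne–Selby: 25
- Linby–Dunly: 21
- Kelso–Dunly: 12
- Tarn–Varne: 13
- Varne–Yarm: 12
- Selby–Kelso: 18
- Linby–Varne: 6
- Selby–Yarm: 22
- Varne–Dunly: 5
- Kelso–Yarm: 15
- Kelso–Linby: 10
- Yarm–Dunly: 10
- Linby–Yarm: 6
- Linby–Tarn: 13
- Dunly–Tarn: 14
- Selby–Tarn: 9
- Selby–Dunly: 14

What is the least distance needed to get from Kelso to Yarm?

Candidate routes:
Kelso - Yarm: 15 = 15
Kelso - Linby - Yarm: 10+6 = 16
Cheapest is Kelso - Yarm at 15 mi.

15 mi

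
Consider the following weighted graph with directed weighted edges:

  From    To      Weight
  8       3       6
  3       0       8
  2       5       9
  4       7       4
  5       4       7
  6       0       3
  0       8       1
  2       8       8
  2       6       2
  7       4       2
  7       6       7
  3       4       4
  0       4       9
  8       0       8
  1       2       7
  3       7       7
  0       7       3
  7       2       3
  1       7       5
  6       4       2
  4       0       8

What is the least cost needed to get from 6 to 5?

Running Dijkstra from 6:
6: 0
4: 2  (via 6)
0: 3  (via 6)
8: 4  (via 0)
7: 6  (via 4)
2: 9  (via 7)
3: 10  (via 8)
5: 18  (via 2)
Shortest route: 6 → 4 → 7 → 2 → 5 = 18.

18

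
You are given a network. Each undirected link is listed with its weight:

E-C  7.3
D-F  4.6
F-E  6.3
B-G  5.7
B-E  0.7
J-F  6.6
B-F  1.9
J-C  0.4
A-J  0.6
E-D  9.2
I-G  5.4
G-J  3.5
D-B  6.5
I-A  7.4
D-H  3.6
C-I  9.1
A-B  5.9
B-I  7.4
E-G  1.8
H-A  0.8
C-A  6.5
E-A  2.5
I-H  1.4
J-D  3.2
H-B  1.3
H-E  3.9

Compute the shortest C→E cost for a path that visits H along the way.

3.8

Shortest C→H: C → J → A → H = 1.8
Best H to E: H → B → E costing 2
Total via H: 1.8 + 2 = 3.8.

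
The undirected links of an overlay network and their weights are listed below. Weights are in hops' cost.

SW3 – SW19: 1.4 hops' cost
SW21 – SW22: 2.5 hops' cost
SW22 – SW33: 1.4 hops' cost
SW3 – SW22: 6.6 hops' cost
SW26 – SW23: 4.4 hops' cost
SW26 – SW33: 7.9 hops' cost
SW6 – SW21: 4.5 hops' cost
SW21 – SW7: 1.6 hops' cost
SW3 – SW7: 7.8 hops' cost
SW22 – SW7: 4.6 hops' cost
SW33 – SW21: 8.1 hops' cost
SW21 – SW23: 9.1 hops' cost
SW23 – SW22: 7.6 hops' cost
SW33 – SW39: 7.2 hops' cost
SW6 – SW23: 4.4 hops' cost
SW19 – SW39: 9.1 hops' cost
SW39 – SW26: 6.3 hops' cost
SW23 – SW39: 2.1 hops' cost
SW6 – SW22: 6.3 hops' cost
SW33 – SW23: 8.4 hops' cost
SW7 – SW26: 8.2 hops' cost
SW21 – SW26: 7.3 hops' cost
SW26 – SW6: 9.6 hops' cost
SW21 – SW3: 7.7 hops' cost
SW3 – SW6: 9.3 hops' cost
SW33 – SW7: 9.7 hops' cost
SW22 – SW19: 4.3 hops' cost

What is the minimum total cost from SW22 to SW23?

Enumerating some paths:
SW22–SW23: 7.6 = 7.6
SW22–SW6–SW23: 6.3+4.4 = 10.7
SW22–SW33–SW23: 1.4+8.4 = 9.8
Cheapest is SW22–SW23 at 7.6 hops' cost.

7.6 hops' cost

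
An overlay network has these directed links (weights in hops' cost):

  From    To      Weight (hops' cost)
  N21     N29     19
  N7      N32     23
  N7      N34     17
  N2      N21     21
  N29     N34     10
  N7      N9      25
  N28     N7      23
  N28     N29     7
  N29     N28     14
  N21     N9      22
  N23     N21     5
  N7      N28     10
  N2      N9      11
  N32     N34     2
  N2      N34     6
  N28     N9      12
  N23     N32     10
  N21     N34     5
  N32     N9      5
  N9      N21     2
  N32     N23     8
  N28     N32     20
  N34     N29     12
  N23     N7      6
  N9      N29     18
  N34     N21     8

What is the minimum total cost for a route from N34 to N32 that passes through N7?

72 hops' cost

Best N34 to N7: N34 → N29 → N28 → N7 costing 49
Shortest N7→N32: N7 → N32 = 23
Total via N7: 49 + 23 = 72 hops' cost.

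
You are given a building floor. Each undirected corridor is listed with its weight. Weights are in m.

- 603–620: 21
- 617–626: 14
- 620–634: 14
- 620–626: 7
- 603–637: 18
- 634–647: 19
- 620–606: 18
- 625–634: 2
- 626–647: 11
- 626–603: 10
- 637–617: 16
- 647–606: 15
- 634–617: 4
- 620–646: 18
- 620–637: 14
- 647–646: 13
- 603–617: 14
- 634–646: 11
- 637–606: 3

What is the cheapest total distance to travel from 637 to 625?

22 m

Running Dijkstra from 637:
637: 0
606: 3  (via 637)
620: 14  (via 637)
617: 16  (via 637)
603: 18  (via 637)
647: 18  (via 606)
634: 20  (via 617)
626: 21  (via 620)
625: 22  (via 634)
Shortest route: 637 → 617 → 634 → 625 = 22 m.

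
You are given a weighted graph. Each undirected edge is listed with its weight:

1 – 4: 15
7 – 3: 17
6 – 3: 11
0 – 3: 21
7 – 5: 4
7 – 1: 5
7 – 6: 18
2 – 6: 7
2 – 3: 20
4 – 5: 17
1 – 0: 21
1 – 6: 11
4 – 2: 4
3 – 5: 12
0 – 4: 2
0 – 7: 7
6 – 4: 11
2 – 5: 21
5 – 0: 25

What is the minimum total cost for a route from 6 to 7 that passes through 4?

20

Shortest 6→4: 6 → 4 = 11
Best 4 to 7: 4 → 0 → 7 costing 9
Total via 4: 11 + 9 = 20.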